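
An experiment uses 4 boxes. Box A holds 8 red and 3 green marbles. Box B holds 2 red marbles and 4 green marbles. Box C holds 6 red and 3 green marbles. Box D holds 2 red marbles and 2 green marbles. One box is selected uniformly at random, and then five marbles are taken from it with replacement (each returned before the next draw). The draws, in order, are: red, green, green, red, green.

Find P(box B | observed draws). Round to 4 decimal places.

0.3603

Under each hypothesis, the probability of the observed sequence is: P(data | box A) = (8/11)(3/11)(3/11)(8/11)(3/11) = 0.01073; P(data | box B) = (2/6)(4/6)(4/6)(2/6)(4/6) = 0.032922; P(data | box C) = (6/9)(3/9)(3/9)(6/9)(3/9) = 0.016461; P(data | box D) = (2/4)(2/4)(2/4)(2/4)(2/4) = 0.03125.
Weighting by the prior gives 1/4 · 0.01073 = 0.0026824, 1/4 · 0.032922 = 0.0082305, 1/4 · 0.016461 = 0.0041152, 1/4 · 0.03125 = 0.0078125; these sum to 0.022841.
Therefore the posterior P(box B | data) = (0.0082305) / (0.022841) = 0.36034.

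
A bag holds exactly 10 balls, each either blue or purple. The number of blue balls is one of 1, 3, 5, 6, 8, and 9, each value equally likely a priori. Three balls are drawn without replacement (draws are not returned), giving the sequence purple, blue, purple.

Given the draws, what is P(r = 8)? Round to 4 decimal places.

For each hypothesis, P(data | H) works out to: P(data | r = 1) = (9/10)(1/9)(8/8) = 0.1; P(data | r = 3) = (7/10)(3/9)(6/8) = 0.175; P(data | r = 5) = (5/10)(5/9)(4/8) = 0.13889; P(data | r = 6) = (4/10)(6/9)(3/8) = 0.1; P(data | r = 8) = (2/10)(8/9)(1/8) = 0.022222; P(data | r = 9) = (1/10)(9/9)(0/8) = 0.
Weighting by the prior gives 1/6 · 0.1 = 0.016667, 1/6 · 0.175 = 0.029167, 1/6 · 0.13889 = 0.023148, 1/6 · 0.1 = 0.016667, 1/6 · 0.022222 = 0.0037037, 1/6 · 0 = 0; these sum to 0.089352.
So P(r = 8 | data) = (0.0037037) / (0.089352) = 0.041451.

0.0415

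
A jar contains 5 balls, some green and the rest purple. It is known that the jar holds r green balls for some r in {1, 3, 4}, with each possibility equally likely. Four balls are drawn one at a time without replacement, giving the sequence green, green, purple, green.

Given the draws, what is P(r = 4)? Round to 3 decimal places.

Compute the likelihood of the observed sequence for each case: P(data | r = 1) = (1/5)(0/4) = 0; P(data | r = 3) = (3/5)(2/4)(2/3)(1/2) = 1/10; P(data | r = 4) = (4/5)(3/4)(1/3)(2/2) = 1/5.
The prior-weighted likelihoods are 1/3 · 0 = 0, 1/3 · 1/10 = 1/30, 1/3 · 1/5 = 1/15; summing to 1/10.
So P(r = 4 | data) = (1/15) / (1/10) = 2/3.

0.667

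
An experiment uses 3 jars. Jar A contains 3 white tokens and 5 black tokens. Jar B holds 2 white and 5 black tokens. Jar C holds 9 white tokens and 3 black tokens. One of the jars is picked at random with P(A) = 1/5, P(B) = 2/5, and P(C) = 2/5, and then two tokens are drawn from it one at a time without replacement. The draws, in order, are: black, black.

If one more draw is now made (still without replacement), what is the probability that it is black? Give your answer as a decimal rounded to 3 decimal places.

0.542

Under each hypothesis, the probability of the observed sequence is: P(data | jar A) = (5/8)(4/7) = 0.35714; P(data | jar B) = (5/7)(4/6) = 0.47619; P(data | jar C) = (3/12)(2/11) = 0.045455.
Multiplying each by its prior: 1/5 · 0.35714 = 0.071429, 2/5 · 0.47619 = 0.19048, 2/5 · 0.045455 = 0.018182; with total 0.28009.
The posterior is then P(jar A | data) = 0.25502, P(jar B | data) = 0.68006, P(jar C | data) = 0.064915.
The predictive probability is P(black next | data) = (1/2)(0.25502) + (3/5)(0.68006) + (1/10)(0.064915) = 0.54204.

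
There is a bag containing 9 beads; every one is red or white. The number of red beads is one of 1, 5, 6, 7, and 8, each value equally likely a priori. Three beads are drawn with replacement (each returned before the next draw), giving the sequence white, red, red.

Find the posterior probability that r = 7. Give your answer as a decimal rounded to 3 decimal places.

Under each hypothesis, the probability of the observed sequence is: P(data | r = 1) = (8/9)(1/9)(1/9) = 0.010974; P(data | r = 5) = (4/9)(5/9)(5/9) = 0.13717; P(data | r = 6) = (3/9)(6/9)(6/9) = 0.14815; P(data | r = 7) = (2/9)(7/9)(7/9) = 0.13443; P(data | r = 8) = (1/9)(8/9)(8/9) = 0.087791.
Multiplying each by its prior: 1/5 · 0.010974 = 0.0021948, 1/5 · 0.13717 = 0.027435, 1/5 · 0.14815 = 0.02963, 1/5 · 0.13443 = 0.026886, 1/5 · 0.087791 = 0.017558; these sum to 0.1037.
Hence P(r = 7 | data) = (0.026886) / (0.1037) = 0.25926.

0.259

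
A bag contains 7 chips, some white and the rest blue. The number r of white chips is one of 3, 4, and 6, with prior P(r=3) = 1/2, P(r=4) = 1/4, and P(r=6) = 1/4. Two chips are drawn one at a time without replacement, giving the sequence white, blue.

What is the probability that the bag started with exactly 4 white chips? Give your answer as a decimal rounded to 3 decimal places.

The likelihood of the observed sequence under each hypothesis: P(data | r = 3) = (3/7)(4/6) = 2/7; P(data | r = 4) = (4/7)(3/6) = 2/7; P(data | r = 6) = (6/7)(1/6) = 1/7.
Weighting by the prior gives 1/2 · 2/7 = 1/7, 1/4 · 2/7 = 1/14, 1/4 · 1/7 = 1/28; with total 1/4.
Therefore the posterior P(r = 4 | data) = (1/14) / (1/4) = 2/7.

0.286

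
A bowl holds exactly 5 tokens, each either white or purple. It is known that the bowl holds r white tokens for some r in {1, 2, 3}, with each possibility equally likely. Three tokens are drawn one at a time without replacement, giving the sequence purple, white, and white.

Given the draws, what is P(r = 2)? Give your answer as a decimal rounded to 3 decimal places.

Compute the likelihood of the observed sequence for each case: P(data | r = 1) = (4/5)(1/4)(0/3) = 0; P(data | r = 2) = (3/5)(2/4)(1/3) = 1/10; P(data | r = 3) = (2/5)(3/4)(2/3) = 1/5.
The prior-weighted likelihoods are 1/3 · 0 = 0, 1/3 · 1/10 = 1/30, 1/3 · 1/5 = 1/15; summing to 1/10.
So P(r = 2 | data) = (1/30) / (1/10) = 1/3.

0.333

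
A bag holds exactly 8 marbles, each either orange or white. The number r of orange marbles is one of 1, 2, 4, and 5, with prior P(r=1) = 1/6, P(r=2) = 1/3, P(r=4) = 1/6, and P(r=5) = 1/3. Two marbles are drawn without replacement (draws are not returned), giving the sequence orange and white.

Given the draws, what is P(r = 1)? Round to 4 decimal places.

Compute the likelihood of the observed sequence for each case: P(data | r = 1) = (1/8)(7/7) = 1/8; P(data | r = 2) = (2/8)(6/7) = 3/14; P(data | r = 4) = (4/8)(4/7) = 2/7; P(data | r = 5) = (5/8)(3/7) = 15/56.
The prior-weighted likelihoods are 1/6 · 1/8 = 1/48, 1/3 · 3/14 = 1/14, 1/6 · 2/7 = 1/21, 1/3 · 15/56 = 5/56; these sum to 11/48.
Therefore the posterior P(r = 1 | data) = (1/48) / (11/48) = 1/11.

0.0909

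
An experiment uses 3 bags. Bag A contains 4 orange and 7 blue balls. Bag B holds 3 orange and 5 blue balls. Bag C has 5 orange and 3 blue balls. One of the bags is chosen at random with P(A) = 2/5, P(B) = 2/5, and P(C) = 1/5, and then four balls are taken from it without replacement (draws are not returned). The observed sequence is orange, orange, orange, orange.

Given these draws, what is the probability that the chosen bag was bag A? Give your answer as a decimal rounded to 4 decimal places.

0.0782

The likelihood of the observed sequence under each hypothesis: P(data | bag A) = (4/11)(3/10)(2/9)(1/8) = 0.0030303; P(data | bag B) = (3/8)(2/7)(1/6)(0/5) = 0; P(data | bag C) = (5/8)(4/7)(3/6)(2/5) = 0.071429.
Multiplying each by its prior: 2/5 · 0.0030303 = 0.0012121, 2/5 · 0 = 0, 1/5 · 0.071429 = 0.014286; these sum to 0.015498.
Hence P(bag A | data) = (0.0012121) / (0.015498) = 0.078212.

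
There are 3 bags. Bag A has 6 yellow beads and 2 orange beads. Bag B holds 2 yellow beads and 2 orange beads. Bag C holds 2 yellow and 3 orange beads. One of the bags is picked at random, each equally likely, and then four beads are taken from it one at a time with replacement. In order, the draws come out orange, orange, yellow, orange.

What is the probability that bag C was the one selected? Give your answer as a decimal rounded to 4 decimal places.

For each hypothesis, P(data | H) works out to: P(data | bag A) = (2/8)(2/8)(6/8)(2/8) = 0.011719; P(data | bag B) = (2/4)(2/4)(2/4)(2/4) = 0.0625; P(data | bag C) = (3/5)(3/5)(2/5)(3/5) = 0.0864.
Multiplying each by its prior: 1/3 · 0.011719 = 0.0039062, 1/3 · 0.0625 = 0.020833, 1/3 · 0.0864 = 0.0288; with total 0.05354.
So P(bag C | data) = (0.0288) / (0.05354) = 0.53792.

0.5379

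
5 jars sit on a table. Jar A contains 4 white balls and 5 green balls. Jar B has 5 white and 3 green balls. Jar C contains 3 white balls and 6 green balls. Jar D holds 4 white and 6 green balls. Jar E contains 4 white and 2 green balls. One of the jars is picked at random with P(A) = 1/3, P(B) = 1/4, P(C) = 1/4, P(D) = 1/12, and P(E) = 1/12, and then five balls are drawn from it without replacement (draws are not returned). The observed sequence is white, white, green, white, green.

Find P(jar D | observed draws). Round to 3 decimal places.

Compute the likelihood of the observed sequence for each case: P(data | jar A) = (4/9)(3/8)(5/7)(2/6)(4/5) = 0.031746; P(data | jar B) = (5/8)(4/7)(3/6)(3/5)(2/4) = 0.053571; P(data | jar C) = (3/9)(2/8)(6/7)(1/6)(5/5) = 0.011905; P(data | jar D) = (4/10)(3/9)(6/8)(2/7)(5/6) = 0.02381; P(data | jar E) = (4/6)(3/5)(2/4)(2/3)(1/2) = 0.066667.
Weighting by the prior gives 1/3 · 0.031746 = 0.010582, 1/4 · 0.053571 = 0.013393, 1/4 · 0.011905 = 0.0029762, 1/12 · 0.02381 = 0.0019841, 1/12 · 0.066667 = 0.0055556; with total 0.034491.
By Bayes' rule, P(jar D | data) = (0.0019841) / (0.034491) = 0.057526.

0.058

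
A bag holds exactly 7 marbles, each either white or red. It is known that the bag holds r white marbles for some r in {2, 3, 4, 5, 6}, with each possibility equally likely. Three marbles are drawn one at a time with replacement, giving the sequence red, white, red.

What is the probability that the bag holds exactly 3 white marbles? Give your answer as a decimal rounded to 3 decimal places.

0.300

The likelihood of the observed sequence under each hypothesis: P(data | r = 2) = (5/7)(2/7)(5/7) = 0.14577; P(data | r = 3) = (4/7)(3/7)(4/7) = 0.13994; P(data | r = 4) = (3/7)(4/7)(3/7) = 0.10496; P(data | r = 5) = (2/7)(5/7)(2/7) = 0.058309; P(data | r = 6) = (1/7)(6/7)(1/7) = 0.017493.
Multiplying each by its prior: 1/5 · 0.14577 = 0.029155, 1/5 · 0.13994 = 0.027988, 1/5 · 0.10496 = 0.020991, 1/5 · 0.058309 = 0.011662, 1/5 · 0.017493 = 0.0034985; summing to 0.093294.
So P(r = 3 | data) = (0.027988) / (0.093294) = 0.3.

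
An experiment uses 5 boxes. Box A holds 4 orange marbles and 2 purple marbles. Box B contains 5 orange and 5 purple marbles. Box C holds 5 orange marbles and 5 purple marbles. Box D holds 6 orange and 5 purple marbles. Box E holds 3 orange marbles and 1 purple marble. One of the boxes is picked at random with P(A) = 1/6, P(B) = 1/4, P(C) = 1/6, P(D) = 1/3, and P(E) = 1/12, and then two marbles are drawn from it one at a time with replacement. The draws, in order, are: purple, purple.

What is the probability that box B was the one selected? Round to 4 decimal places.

0.3176

Under each hypothesis, the probability of the observed sequence is: P(data | box A) = (2/6)(2/6) = 0.11111; P(data | box B) = (5/10)(5/10) = 0.25; P(data | box C) = (5/10)(5/10) = 0.25; P(data | box D) = (5/11)(5/11) = 0.20661; P(data | box E) = (1/4)(1/4) = 0.0625.
Multiplying each by its prior: 1/6 · 0.11111 = 0.018519, 1/4 · 0.25 = 0.0625, 1/6 · 0.25 = 0.041667, 1/3 · 0.20661 = 0.068871, 1/12 · 0.0625 = 0.0052083; summing to 0.19676.
By Bayes' rule, P(box B | data) = (0.0625) / (0.19676) = 0.31764.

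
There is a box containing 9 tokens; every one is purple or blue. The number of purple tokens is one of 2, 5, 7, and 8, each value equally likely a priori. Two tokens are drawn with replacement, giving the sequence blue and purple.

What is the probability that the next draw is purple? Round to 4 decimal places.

The likelihood of the observed sequence under each hypothesis: P(data | r = 2) = (7/9)(2/9) = 14/81; P(data | r = 5) = (4/9)(5/9) = 20/81; P(data | r = 7) = (2/9)(7/9) = 14/81; P(data | r = 8) = (1/9)(8/9) = 8/81.
The prior-weighted likelihoods are 1/4 · 14/81 = 7/162, 1/4 · 20/81 = 5/81, 1/4 · 14/81 = 7/162, 1/4 · 8/81 = 2/81; with total 14/81.
Dividing through by the total gives posterior P(r = 2 | data) = 1/4, P(r = 5 | data) = 5/14, P(r = 7 | data) = 1/4, P(r = 8 | data) = 1/7.
The predictive probability is P(purple next | data) = (2/9)(1/4) + (5/9)(5/14) + (7/9)(1/4) + (8/9)(1/7) = 145/252.

0.5754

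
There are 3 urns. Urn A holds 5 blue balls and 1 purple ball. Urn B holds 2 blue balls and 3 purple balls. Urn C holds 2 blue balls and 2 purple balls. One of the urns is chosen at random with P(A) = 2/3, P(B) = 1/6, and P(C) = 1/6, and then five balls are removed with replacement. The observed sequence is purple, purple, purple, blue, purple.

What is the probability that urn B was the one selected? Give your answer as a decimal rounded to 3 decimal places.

0.605

For each hypothesis, P(data | H) works out to: P(data | urn A) = (1/6)(1/6)(1/6)(5/6)(1/6) = 0.000643; P(data | urn B) = (3/5)(3/5)(3/5)(2/5)(3/5) = 0.05184; P(data | urn C) = (2/4)(2/4)(2/4)(2/4)(2/4) = 0.03125.
The prior-weighted likelihoods are 2/3 · 0.000643 = 0.00042867, 1/6 · 0.05184 = 0.00864, 1/6 · 0.03125 = 0.0052083; summing to 0.014277.
Therefore the posterior P(urn B | data) = (0.00864) / (0.014277) = 0.60517.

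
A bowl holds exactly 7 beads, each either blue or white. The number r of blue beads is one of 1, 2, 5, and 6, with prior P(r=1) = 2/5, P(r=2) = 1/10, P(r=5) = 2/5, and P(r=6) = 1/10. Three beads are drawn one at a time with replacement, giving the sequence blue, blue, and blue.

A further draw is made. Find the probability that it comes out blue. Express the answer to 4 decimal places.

Under each hypothesis, the probability of the observed sequence is: P(data | r = 1) = (1/7)(1/7)(1/7) = 0.0029155; P(data | r = 2) = (2/7)(2/7)(2/7) = 0.023324; P(data | r = 5) = (5/7)(5/7)(5/7) = 0.36443; P(data | r = 6) = (6/7)(6/7)(6/7) = 0.62974.
The prior-weighted likelihoods are 2/5 · 0.0029155 = 0.0011662, 1/10 · 0.023324 = 0.0023324, 2/5 · 0.36443 = 0.14577, 1/10 · 0.62974 = 0.062974; with total 0.21224.
Dividing through by the total gives posterior P(r = 1 | data) = 0.0054945, P(r = 2 | data) = 0.010989, P(r = 5 | data) = 0.68681, P(r = 6 | data) = 0.2967.
So P(blue next | data) = Σ P(blue next | H) P(H | data) = (1/7)(0.0054945) + (2/7)(0.010989) + (5/7)(0.68681) + (6/7)(0.2967) = 0.74882.

0.7488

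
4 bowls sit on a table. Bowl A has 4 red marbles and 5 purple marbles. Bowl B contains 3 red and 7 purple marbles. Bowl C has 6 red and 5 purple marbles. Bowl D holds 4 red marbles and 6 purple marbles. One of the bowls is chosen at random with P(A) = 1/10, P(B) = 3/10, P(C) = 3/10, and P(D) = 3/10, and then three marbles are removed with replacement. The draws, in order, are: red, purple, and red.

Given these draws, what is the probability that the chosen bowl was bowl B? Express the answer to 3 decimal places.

For each hypothesis, P(data | H) works out to: P(data | bowl A) = (4/9)(5/9)(4/9) = 0.10974; P(data | bowl B) = (3/10)(7/10)(3/10) = 0.063; P(data | bowl C) = (6/11)(5/11)(6/11) = 0.13524; P(data | bowl D) = (4/10)(6/10)(4/10) = 0.096.
Weighting by the prior gives 1/10 · 0.10974 = 0.010974, 3/10 · 0.063 = 0.0189, 3/10 · 0.13524 = 0.040571, 3/10 · 0.096 = 0.0288; summing to 0.099245.
Therefore the posterior P(bowl B | data) = (0.0189) / (0.099245) = 0.19044.

0.190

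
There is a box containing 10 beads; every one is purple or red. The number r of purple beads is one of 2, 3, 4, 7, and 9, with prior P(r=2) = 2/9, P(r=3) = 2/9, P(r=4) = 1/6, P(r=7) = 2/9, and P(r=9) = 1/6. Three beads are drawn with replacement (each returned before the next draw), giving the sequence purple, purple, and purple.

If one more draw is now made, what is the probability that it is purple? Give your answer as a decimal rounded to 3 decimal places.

0.782

The likelihood of the observed sequence under each hypothesis: P(data | r = 2) = (2/10)(2/10)(2/10) = 0.008; P(data | r = 3) = (3/10)(3/10)(3/10) = 0.027; P(data | r = 4) = (4/10)(4/10)(4/10) = 0.064; P(data | r = 7) = (7/10)(7/10)(7/10) = 0.343; P(data | r = 9) = (9/10)(9/10)(9/10) = 0.729.
Multiplying each by its prior: 2/9 · 0.008 = 0.0017778, 2/9 · 0.027 = 0.006, 1/6 · 0.064 = 0.010667, 2/9 · 0.343 = 0.076222, 1/6 · 0.729 = 0.1215; with total 0.21617.
Normalising, the posterior is P(r = 2 | data) = 0.0082241, P(r = 3 | data) = 0.027756, P(r = 4 | data) = 0.049345, P(r = 7 | data) = 0.35261, P(r = 9 | data) = 0.56207.
Averaging over the posterior, P(purple next | data) = (1/5)(0.0082241) + (3/10)(0.027756) + (2/5)(0.049345) + (7/10)(0.35261) + (9/10)(0.56207) = 0.7824.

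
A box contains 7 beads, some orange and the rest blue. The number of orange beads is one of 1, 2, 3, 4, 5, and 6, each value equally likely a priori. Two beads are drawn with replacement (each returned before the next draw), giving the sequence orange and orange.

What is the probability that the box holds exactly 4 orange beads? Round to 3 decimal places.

0.176

For each hypothesis, P(data | H) works out to: P(data | r = 1) = (1/7)(1/7) = 1/49; P(data | r = 2) = (2/7)(2/7) = 4/49; P(data | r = 3) = (3/7)(3/7) = 9/49; P(data | r = 4) = (4/7)(4/7) = 16/49; P(data | r = 5) = (5/7)(5/7) = 25/49; P(data | r = 6) = (6/7)(6/7) = 36/49.
The prior-weighted likelihoods are 1/6 · 1/49 = 1/294, 1/6 · 4/49 = 2/147, 1/6 · 9/49 = 3/98, 1/6 · 16/49 = 8/147, 1/6 · 25/49 = 25/294, 1/6 · 36/49 = 6/49; summing to 13/42.
Hence P(r = 4 | data) = (8/147) / (13/42) = 16/91.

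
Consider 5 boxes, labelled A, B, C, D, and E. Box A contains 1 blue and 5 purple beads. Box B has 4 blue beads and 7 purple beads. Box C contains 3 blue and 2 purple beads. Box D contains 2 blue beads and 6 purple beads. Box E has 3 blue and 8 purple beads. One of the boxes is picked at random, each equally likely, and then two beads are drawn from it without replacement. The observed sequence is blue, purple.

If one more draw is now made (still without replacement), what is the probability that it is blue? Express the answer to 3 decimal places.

0.320

Under each hypothesis, the probability of the observed sequence is: P(data | box A) = (1/6)(5/5) = 0.16667; P(data | box B) = (4/11)(7/10) = 0.25455; P(data | box C) = (3/5)(2/4) = 0.3; P(data | box D) = (2/8)(6/7) = 0.21429; P(data | box E) = (3/11)(8/10) = 0.21818.
The prior-weighted likelihoods are 1/5 · 0.16667 = 0.033333, 1/5 · 0.25455 = 0.050909, 1/5 · 0.3 = 0.06, 1/5 · 0.21429 = 0.042857, 1/5 · 0.21818 = 0.043636; with total 0.23074.
Dividing through by the total gives posterior P(box A | data) = 0.14447, P(box B | data) = 0.22064, P(box C | data) = 0.26004, P(box D | data) = 0.18574, P(box E | data) = 0.18912.
Averaging over the posterior, P(blue next | data) = (0)(0.14447) + (1/3)(0.22064) + (2/3)(0.26004) + (1/6)(0.18574) + (2/9)(0.18912) = 0.31989.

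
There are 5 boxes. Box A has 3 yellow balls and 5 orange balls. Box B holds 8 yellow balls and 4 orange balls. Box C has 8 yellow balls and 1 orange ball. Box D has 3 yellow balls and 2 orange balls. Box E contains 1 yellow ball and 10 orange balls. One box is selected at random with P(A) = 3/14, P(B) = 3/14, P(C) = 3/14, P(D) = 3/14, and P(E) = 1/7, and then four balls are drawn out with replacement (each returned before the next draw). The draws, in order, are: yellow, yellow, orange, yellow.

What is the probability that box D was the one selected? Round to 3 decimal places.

For each hypothesis, P(data | H) works out to: P(data | box A) = (3/8)(3/8)(5/8)(3/8) = 0.032959; P(data | box B) = (8/12)(8/12)(4/12)(8/12) = 0.098765; P(data | box C) = (8/9)(8/9)(1/9)(8/9) = 0.078037; P(data | box D) = (3/5)(3/5)(2/5)(3/5) = 0.0864; P(data | box E) = (1/11)(1/11)(10/11)(1/11) = 0.00068301.
Weighting by the prior gives 3/14 · 0.032959 = 0.0070626, 3/14 · 0.098765 = 0.021164, 3/14 · 0.078037 = 0.016722, 3/14 · 0.0864 = 0.018514, 1/7 · 0.00068301 = 9.7573e-05; summing to 0.063561.
So P(box D | data) = (0.018514) / (0.063561) = 0.29129.

0.291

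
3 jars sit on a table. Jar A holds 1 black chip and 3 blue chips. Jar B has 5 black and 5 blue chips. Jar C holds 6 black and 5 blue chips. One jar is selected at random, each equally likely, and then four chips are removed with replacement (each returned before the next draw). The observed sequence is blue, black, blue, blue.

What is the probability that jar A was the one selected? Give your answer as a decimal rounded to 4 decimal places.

0.4812

Under each hypothesis, the probability of the observed sequence is: P(data | jar A) = (3/4)(1/4)(3/4)(3/4) = 0.10547; P(data | jar B) = (5/10)(5/10)(5/10)(5/10) = 0.0625; P(data | jar C) = (5/11)(6/11)(5/11)(5/11) = 0.051226.
The prior-weighted likelihoods are 1/3 · 0.10547 = 0.035156, 1/3 · 0.0625 = 0.020833, 1/3 · 0.051226 = 0.017075; with total 0.073065.
By Bayes' rule, P(jar A | data) = (0.035156) / (0.073065) = 0.48116.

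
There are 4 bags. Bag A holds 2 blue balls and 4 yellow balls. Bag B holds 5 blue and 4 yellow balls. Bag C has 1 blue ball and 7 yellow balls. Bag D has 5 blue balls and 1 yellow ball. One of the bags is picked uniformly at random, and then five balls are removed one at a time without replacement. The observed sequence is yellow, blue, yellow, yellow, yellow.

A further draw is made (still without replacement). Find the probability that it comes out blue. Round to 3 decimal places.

0.374

For each hypothesis, P(data | H) works out to: P(data | bag A) = (4/6)(2/5)(3/4)(2/3)(1/2) = 0.066667; P(data | bag B) = (4/9)(5/8)(3/7)(2/6)(1/5) = 0.0079365; P(data | bag C) = (7/8)(1/7)(6/6)(5/5)(4/4) = 0.125; P(data | bag D) = (1/6)(5/5)(0/4) = 0.
Multiplying each by its prior: 1/4 · 0.066667 = 0.016667, 1/4 · 0.0079365 = 0.0019841, 1/4 · 0.125 = 0.03125, 1/4 · 0 = 0; with total 0.049901.
Dividing through by the total gives posterior P(bag A | data) = 0.334, P(bag B | data) = 0.039761, P(bag C | data) = 0.62624, P(bag D | data) = 0.
So P(blue next | data) = Σ P(blue next | H) P(H | data) = (1)(0.334) + (1)(0.039761) + (0)(0.62624) = 0.37376.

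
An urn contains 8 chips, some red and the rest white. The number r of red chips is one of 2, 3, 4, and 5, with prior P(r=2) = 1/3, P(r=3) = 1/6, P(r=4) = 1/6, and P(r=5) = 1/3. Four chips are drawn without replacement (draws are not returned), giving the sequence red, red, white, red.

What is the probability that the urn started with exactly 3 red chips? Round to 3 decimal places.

For each hypothesis, P(data | H) works out to: P(data | r = 2) = (2/8)(1/7)(6/6)(0/5) = 0; P(data | r = 3) = (3/8)(2/7)(5/6)(1/5) = 1/56; P(data | r = 4) = (4/8)(3/7)(4/6)(2/5) = 2/35; P(data | r = 5) = (5/8)(4/7)(3/6)(3/5) = 3/28.
Weighting by the prior gives 1/3 · 0 = 0, 1/6 · 1/56 = 1/336, 1/6 · 2/35 = 1/105, 1/3 · 3/28 = 1/28; with total 27/560.
Hence P(r = 3 | data) = (1/336) / (27/560) = 5/81.

0.062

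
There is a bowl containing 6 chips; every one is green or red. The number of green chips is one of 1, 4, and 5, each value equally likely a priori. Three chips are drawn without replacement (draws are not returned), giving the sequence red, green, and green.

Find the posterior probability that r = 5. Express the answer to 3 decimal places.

0.455

Under each hypothesis, the probability of the observed sequence is: P(data | r = 1) = (5/6)(1/5)(0/4) = 0; P(data | r = 4) = (2/6)(4/5)(3/4) = 1/5; P(data | r = 5) = (1/6)(5/5)(4/4) = 1/6.
Multiplying each by its prior: 1/3 · 0 = 0, 1/3 · 1/5 = 1/15, 1/3 · 1/6 = 1/18; these sum to 11/90.
Hence P(r = 5 | data) = (1/18) / (11/90) = 5/11.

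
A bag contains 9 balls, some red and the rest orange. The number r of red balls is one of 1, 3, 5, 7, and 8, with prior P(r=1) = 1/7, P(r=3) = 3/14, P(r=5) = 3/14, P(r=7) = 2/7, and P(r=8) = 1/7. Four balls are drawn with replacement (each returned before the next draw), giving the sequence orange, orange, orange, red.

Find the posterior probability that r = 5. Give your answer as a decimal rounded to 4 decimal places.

0.2303

For each hypothesis, P(data | H) works out to: P(data | r = 1) = (8/9)(8/9)(8/9)(1/9) = 0.078037; P(data | r = 3) = (6/9)(6/9)(6/9)(3/9) = 0.098765; P(data | r = 5) = (4/9)(4/9)(4/9)(5/9) = 0.048773; P(data | r = 7) = (2/9)(2/9)(2/9)(7/9) = 0.0085353; P(data | r = 8) = (1/9)(1/9)(1/9)(8/9) = 0.0012193.
Multiplying each by its prior: 1/7 · 0.078037 = 0.011148, 3/14 · 0.098765 = 0.021164, 3/14 · 0.048773 = 0.010451, 2/7 · 0.0085353 = 0.0024387, 1/7 · 0.0012193 = 0.00017419; with total 0.045376.
So P(r = 5 | data) = (0.010451) / (0.045376) = 0.23033.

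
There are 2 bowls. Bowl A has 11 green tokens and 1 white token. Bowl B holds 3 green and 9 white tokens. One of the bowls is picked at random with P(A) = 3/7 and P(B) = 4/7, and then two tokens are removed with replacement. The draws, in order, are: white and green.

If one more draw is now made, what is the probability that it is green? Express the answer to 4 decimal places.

0.4060

Under each hypothesis, the probability of the observed sequence is: P(data | bowl A) = (1/12)(11/12) = 11/144; P(data | bowl B) = (9/12)(3/12) = 3/16.
Multiplying each by its prior: 3/7 · 11/144 = 11/336, 4/7 · 3/16 = 3/28; summing to 47/336.
Normalising, the posterior is P(bowl A | data) = 11/47, P(bowl B | data) = 36/47.
Averaging over the posterior, P(green next | data) = (11/12)(11/47) + (1/4)(36/47) = 229/564.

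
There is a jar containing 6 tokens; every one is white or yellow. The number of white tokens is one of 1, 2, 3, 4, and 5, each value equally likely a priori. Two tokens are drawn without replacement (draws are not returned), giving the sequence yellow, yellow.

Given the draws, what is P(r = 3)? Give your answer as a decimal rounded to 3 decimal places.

0.150

The likelihood of the observed sequence under each hypothesis: P(data | r = 1) = (5/6)(4/5) = 2/3; P(data | r = 2) = (4/6)(3/5) = 2/5; P(data | r = 3) = (3/6)(2/5) = 1/5; P(data | r = 4) = (2/6)(1/5) = 1/15; P(data | r = 5) = (1/6)(0/5) = 0.
Multiplying each by its prior: 1/5 · 2/3 = 2/15, 1/5 · 2/5 = 2/25, 1/5 · 1/5 = 1/25, 1/5 · 1/15 = 1/75, 1/5 · 0 = 0; summing to 4/15.
By Bayes' rule, P(r = 3 | data) = (1/25) / (4/15) = 3/20.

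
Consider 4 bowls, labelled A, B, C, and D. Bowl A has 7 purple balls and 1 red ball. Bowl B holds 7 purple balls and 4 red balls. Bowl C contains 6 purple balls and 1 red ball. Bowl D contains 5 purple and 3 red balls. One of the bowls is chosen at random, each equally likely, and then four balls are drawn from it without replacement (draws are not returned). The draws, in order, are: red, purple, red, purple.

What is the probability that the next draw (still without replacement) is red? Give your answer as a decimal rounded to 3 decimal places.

0.267

The likelihood of the observed sequence under each hypothesis: P(data | bowl A) = (1/8)(7/7)(0/6) = 0; P(data | bowl B) = (4/11)(7/10)(3/9)(6/8) = 7/110; P(data | bowl C) = (1/7)(6/6)(0/5) = 0; P(data | bowl D) = (3/8)(5/7)(2/6)(4/5) = 1/14.
The prior-weighted likelihoods are 1/4 · 0 = 0, 1/4 · 7/110 = 7/440, 1/4 · 0 = 0, 1/4 · 1/14 = 1/56; with total 13/385.
Dividing through by the total gives posterior P(bowl A | data) = 0, P(bowl B | data) = 49/104, P(bowl C | data) = 0, P(bowl D | data) = 55/104.
Averaging over the posterior, P(red next | data) = (2/7)(49/104) + (1/4)(55/104) = 111/416.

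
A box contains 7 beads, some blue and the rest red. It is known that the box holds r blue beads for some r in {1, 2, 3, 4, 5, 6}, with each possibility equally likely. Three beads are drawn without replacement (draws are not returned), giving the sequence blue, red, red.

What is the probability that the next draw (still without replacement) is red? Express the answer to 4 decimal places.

0.6000

Under each hypothesis, the probability of the observed sequence is: P(data | r = 1) = (1/7)(6/6)(5/5) = 1/7; P(data | r = 2) = (2/7)(5/6)(4/5) = 4/21; P(data | r = 3) = (3/7)(4/6)(3/5) = 6/35; P(data | r = 4) = (4/7)(3/6)(2/5) = 4/35; P(data | r = 5) = (5/7)(2/6)(1/5) = 1/21; P(data | r = 6) = (6/7)(1/6)(0/5) = 0.
Weighting by the prior gives 1/6 · 1/7 = 1/42, 1/6 · 4/21 = 2/63, 1/6 · 6/35 = 1/35, 1/6 · 4/35 = 2/105, 1/6 · 1/21 = 1/126, 1/6 · 0 = 0; summing to 1/9.
The posterior is then P(r = 1 | data) = 3/14, P(r = 2 | data) = 2/7, P(r = 3 | data) = 9/35, P(r = 4 | data) = 6/35, P(r = 5 | data) = 1/14, P(r = 6 | data) = 0.
So P(red next | data) = Σ P(red next | H) P(H | data) = (1)(3/14) + (3/4)(2/7) + (1/2)(9/35) + (1/4)(6/35) + (0)(1/14) = 3/5.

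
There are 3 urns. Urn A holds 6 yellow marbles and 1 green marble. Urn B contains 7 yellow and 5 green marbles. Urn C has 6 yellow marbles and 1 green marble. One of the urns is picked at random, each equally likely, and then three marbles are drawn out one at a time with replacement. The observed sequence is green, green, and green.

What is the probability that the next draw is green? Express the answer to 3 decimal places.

0.396

The likelihood of the observed sequence under each hypothesis: P(data | urn A) = (1/7)(1/7)(1/7) = 0.0029155; P(data | urn B) = (5/12)(5/12)(5/12) = 0.072338; P(data | urn C) = (1/7)(1/7)(1/7) = 0.0029155.
The prior-weighted likelihoods are 1/3 · 0.0029155 = 0.00097182, 1/3 · 0.072338 = 0.024113, 1/3 · 0.0029155 = 0.00097182; these sum to 0.026056.
Normalising, the posterior is P(urn A | data) = 0.037297, P(urn B | data) = 0.92541, P(urn C | data) = 0.037297.
Averaging over the posterior, P(green next | data) = (1/7)(0.037297) + (5/12)(0.92541) + (1/7)(0.037297) = 0.39624.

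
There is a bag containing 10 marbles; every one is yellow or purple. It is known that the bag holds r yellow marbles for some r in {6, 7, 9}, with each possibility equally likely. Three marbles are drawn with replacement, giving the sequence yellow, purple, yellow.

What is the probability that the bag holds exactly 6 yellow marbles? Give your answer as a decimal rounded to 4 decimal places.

Compute the likelihood of the observed sequence for each case: P(data | r = 6) = (6/10)(4/10)(6/10) = 18/125; P(data | r = 7) = (7/10)(3/10)(7/10) = 147/1000; P(data | r = 9) = (9/10)(1/10)(9/10) = 81/1000.
The prior-weighted likelihoods are 1/3 · 18/125 = 6/125, 1/3 · 147/1000 = 49/1000, 1/3 · 81/1000 = 27/1000; these sum to 31/250.
So P(r = 6 | data) = (6/125) / (31/250) = 12/31.

0.3871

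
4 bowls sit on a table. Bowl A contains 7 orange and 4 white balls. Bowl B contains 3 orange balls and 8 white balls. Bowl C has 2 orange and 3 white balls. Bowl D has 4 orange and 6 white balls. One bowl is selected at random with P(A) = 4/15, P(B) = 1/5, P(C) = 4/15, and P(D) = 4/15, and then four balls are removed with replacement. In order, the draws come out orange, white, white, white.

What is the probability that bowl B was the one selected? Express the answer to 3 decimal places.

Compute the likelihood of the observed sequence for each case: P(data | bowl A) = (7/11)(4/11)(4/11)(4/11) = 0.030599; P(data | bowl B) = (3/11)(8/11)(8/11)(8/11) = 0.10491; P(data | bowl C) = (2/5)(3/5)(3/5)(3/5) = 0.0864; P(data | bowl D) = (4/10)(6/10)(6/10)(6/10) = 0.0864.
Multiplying each by its prior: 4/15 · 0.030599 = 0.0081597, 1/5 · 0.10491 = 0.020982, 4/15 · 0.0864 = 0.02304, 4/15 · 0.0864 = 0.02304; summing to 0.075222.
Therefore the posterior P(bowl B | data) = (0.020982) / (0.075222) = 0.27894.

0.279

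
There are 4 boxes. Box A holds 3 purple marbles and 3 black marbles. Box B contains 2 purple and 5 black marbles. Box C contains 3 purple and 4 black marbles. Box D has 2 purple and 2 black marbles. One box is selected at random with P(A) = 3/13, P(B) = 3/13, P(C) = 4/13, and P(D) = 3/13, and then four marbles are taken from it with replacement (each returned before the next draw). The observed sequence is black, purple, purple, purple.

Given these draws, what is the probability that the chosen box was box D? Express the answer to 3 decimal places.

Compute the likelihood of the observed sequence for each case: P(data | box A) = (3/6)(3/6)(3/6)(3/6) = 0.0625; P(data | box B) = (5/7)(2/7)(2/7)(2/7) = 0.01666; P(data | box C) = (4/7)(3/7)(3/7)(3/7) = 0.044981; P(data | box D) = (2/4)(2/4)(2/4)(2/4) = 0.0625.
Multiplying each by its prior: 3/13 · 0.0625 = 0.014423, 3/13 · 0.01666 = 0.0038446, 4/13 · 0.044981 = 0.01384, 3/13 · 0.0625 = 0.014423; with total 0.046531.
Hence P(box D | data) = (0.014423) / (0.046531) = 0.30997.

0.310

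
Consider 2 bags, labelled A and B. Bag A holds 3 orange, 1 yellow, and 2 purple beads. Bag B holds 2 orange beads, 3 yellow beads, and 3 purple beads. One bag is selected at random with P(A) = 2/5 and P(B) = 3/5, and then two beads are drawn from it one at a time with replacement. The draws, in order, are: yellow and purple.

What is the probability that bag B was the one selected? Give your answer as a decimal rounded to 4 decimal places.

0.7915

The likelihood of the observed sequence under each hypothesis: P(data | bag A) = (1/6)(2/6) = 0.055556; P(data | bag B) = (3/8)(3/8) = 0.14062.
Multiplying each by its prior: 2/5 · 0.055556 = 0.022222, 3/5 · 0.14062 = 0.084375; these sum to 0.1066.
So P(bag B | data) = (0.084375) / (0.1066) = 0.79153.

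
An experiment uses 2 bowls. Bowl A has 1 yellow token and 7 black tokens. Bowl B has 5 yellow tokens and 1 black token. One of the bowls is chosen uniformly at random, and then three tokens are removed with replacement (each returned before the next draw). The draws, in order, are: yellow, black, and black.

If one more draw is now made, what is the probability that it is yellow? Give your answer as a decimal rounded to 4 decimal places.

0.2630

For each hypothesis, P(data | H) works out to: P(data | bowl A) = (1/8)(7/8)(7/8) = 0.095703; P(data | bowl B) = (5/6)(1/6)(1/6) = 0.023148.
Weighting by the prior gives 1/2 · 0.095703 = 0.047852, 1/2 · 0.023148 = 0.011574; summing to 0.059426.
The posterior is then P(bowl A | data) = 0.80523, P(bowl B | data) = 0.19477.
The predictive probability is P(yellow next | data) = (1/8)(0.80523) + (5/6)(0.19477) = 0.26296.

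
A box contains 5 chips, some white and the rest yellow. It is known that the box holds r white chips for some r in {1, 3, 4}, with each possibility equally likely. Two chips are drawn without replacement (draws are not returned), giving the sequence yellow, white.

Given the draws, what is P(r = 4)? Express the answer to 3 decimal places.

Compute the likelihood of the observed sequence for each case: P(data | r = 1) = (4/5)(1/4) = 1/5; P(data | r = 3) = (2/5)(3/4) = 3/10; P(data | r = 4) = (1/5)(4/4) = 1/5.
The prior-weighted likelihoods are 1/3 · 1/5 = 1/15, 1/3 · 3/10 = 1/10, 1/3 · 1/5 = 1/15; summing to 7/30.
Hence P(r = 4 | data) = (1/15) / (7/30) = 2/7.

0.286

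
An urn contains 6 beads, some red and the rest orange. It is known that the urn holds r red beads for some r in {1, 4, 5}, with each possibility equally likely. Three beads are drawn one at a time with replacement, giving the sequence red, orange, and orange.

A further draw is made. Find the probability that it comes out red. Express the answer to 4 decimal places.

Compute the likelihood of the observed sequence for each case: P(data | r = 1) = (1/6)(5/6)(5/6) = 25/216; P(data | r = 4) = (4/6)(2/6)(2/6) = 2/27; P(data | r = 5) = (5/6)(1/6)(1/6) = 5/216.
Multiplying each by its prior: 1/3 · 25/216 = 25/648, 1/3 · 2/27 = 2/81, 1/3 · 5/216 = 5/648; summing to 23/324.
Normalising, the posterior is P(r = 1 | data) = 25/46, P(r = 4 | data) = 8/23, P(r = 5 | data) = 5/46.
Averaging over the posterior, P(red next | data) = (1/6)(25/46) + (2/3)(8/23) + (5/6)(5/46) = 19/46.

0.4130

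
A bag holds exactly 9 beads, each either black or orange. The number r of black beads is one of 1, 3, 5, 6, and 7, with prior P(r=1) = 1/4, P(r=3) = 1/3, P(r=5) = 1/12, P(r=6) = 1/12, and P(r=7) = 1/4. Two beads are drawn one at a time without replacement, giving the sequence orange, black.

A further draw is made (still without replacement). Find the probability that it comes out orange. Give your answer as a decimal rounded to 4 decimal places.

0.5406

Under each hypothesis, the probability of the observed sequence is: P(data | r = 1) = (8/9)(1/8) = 1/9; P(data | r = 3) = (6/9)(3/8) = 1/4; P(data | r = 5) = (4/9)(5/8) = 5/18; P(data | r = 6) = (3/9)(6/8) = 1/4; P(data | r = 7) = (2/9)(7/8) = 7/36.
The prior-weighted likelihoods are 1/4 · 1/9 = 1/36, 1/3 · 1/4 = 1/12, 1/12 · 5/18 = 5/216, 1/12 · 1/4 = 1/48, 1/4 · 7/36 = 7/144; summing to 11/54.
Normalising, the posterior is P(r = 1 | data) = 3/22, P(r = 3 | data) = 9/22, P(r = 5 | data) = 5/44, P(r = 6 | data) = 9/88, P(r = 7 | data) = 21/88.
So P(orange next | data) = Σ P(orange next | H) P(H | data) = (1)(3/22) + (5/7)(9/22) + (3/7)(5/44) + (2/7)(9/88) + (1/7)(21/88) = 333/616.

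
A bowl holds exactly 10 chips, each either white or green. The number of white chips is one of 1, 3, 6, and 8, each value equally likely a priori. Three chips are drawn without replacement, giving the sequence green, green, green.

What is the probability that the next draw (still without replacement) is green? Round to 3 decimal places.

Under each hypothesis, the probability of the observed sequence is: P(data | r = 1) = (9/10)(8/9)(7/8) = 7/10; P(data | r = 3) = (7/10)(6/9)(5/8) = 7/24; P(data | r = 6) = (4/10)(3/9)(2/8) = 1/30; P(data | r = 8) = (2/10)(1/9)(0/8) = 0.
The prior-weighted likelihoods are 1/4 · 7/10 = 7/40, 1/4 · 7/24 = 7/96, 1/4 · 1/30 = 1/120, 1/4 · 0 = 0; with total 41/160.
Dividing through by the total gives posterior P(r = 1 | data) = 28/41, P(r = 3 | data) = 35/123, P(r = 6 | data) = 4/123, P(r = 8 | data) = 0.
The predictive probability is P(green next | data) = (6/7)(28/41) + (4/7)(35/123) + (1/7)(4/123) = 216/287.

0.753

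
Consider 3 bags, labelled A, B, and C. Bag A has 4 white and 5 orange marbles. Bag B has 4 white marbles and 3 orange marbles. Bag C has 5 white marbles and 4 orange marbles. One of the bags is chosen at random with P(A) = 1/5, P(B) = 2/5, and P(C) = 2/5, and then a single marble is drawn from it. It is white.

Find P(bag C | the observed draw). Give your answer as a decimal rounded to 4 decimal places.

0.4118

The likelihood of this draw under each hypothesis: P(data | bag A) = (4/9) = 4/9; P(data | bag B) = (4/7) = 4/7; P(data | bag C) = (5/9) = 5/9.
Multiplying each by its prior: 1/5 · 4/9 = 4/45, 2/5 · 4/7 = 8/35, 2/5 · 5/9 = 2/9; with total 34/63.
By Bayes' rule, P(bag C | data) = (2/9) / (34/63) = 7/17.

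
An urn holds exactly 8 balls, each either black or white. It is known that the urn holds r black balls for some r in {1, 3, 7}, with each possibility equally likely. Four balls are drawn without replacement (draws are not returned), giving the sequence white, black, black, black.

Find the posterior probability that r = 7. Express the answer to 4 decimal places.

Under each hypothesis, the probability of the observed sequence is: P(data | r = 1) = (7/8)(1/7)(0/6) = 0; P(data | r = 3) = (5/8)(3/7)(2/6)(1/5) = 1/56; P(data | r = 7) = (1/8)(7/7)(6/6)(5/5) = 1/8.
Weighting by the prior gives 1/3 · 0 = 0, 1/3 · 1/56 = 1/168, 1/3 · 1/8 = 1/24; these sum to 1/21.
So P(r = 7 | data) = (1/24) / (1/21) = 7/8.

0.8750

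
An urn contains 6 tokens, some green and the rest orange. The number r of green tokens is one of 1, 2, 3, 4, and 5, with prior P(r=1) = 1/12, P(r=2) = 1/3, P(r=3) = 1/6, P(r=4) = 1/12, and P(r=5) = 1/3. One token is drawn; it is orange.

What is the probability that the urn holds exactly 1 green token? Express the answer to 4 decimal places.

Under each hypothesis, the probability of this draw is: P(data | r = 1) = (5/6) = 5/6; P(data | r = 2) = (4/6) = 2/3; P(data | r = 3) = (3/6) = 1/2; P(data | r = 4) = (2/6) = 1/3; P(data | r = 5) = (1/6) = 1/6.
Weighting by the prior gives 1/12 · 5/6 = 5/72, 1/3 · 2/3 = 2/9, 1/6 · 1/2 = 1/12, 1/12 · 1/3 = 1/36, 1/3 · 1/6 = 1/18; with total 11/24.
So P(r = 1 | data) = (5/72) / (11/24) = 5/33.

0.1515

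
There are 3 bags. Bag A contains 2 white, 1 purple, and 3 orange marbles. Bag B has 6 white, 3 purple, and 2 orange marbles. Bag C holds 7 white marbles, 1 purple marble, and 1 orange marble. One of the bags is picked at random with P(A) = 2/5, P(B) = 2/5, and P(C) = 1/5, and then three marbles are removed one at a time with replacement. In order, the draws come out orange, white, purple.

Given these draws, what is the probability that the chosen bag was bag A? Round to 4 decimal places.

0.4659

The likelihood of the observed sequence under each hypothesis: P(data | bag A) = (3/6)(2/6)(1/6) = 0.027778; P(data | bag B) = (2/11)(6/11)(3/11) = 0.027047; P(data | bag C) = (1/9)(7/9)(1/9) = 0.0096022.
Multiplying each by its prior: 2/5 · 0.027778 = 0.011111, 2/5 · 0.027047 = 0.010819, 1/5 · 0.0096022 = 0.0019204; summing to 0.02385.
So P(bag A | data) = (0.011111) / (0.02385) = 0.46587.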